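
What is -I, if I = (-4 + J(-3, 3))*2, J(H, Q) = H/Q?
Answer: 10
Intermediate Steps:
I = -10 (I = (-4 - 3/3)*2 = (-4 - 3*⅓)*2 = (-4 - 1)*2 = -5*2 = -10)
-I = -1*(-10) = 10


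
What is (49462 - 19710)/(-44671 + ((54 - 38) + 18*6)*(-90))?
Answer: -29752/55831 ≈ -0.53289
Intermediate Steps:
(49462 - 19710)/(-44671 + ((54 - 38) + 18*6)*(-90)) = 29752/(-44671 + (16 + 108)*(-90)) = 29752/(-44671 + 124*(-90)) = 29752/(-44671 - 11160) = 29752/(-55831) = 29752*(-1/55831) = -29752/55831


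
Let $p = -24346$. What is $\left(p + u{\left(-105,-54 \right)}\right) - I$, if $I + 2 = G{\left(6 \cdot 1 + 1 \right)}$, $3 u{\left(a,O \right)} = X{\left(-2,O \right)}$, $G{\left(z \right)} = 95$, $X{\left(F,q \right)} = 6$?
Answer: $-24437$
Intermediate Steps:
$u{\left(a,O \right)} = 2$ ($u{\left(a,O \right)} = \frac{1}{3} \cdot 6 = 2$)
$I = 93$ ($I = -2 + 95 = 93$)
$\left(p + u{\left(-105,-54 \right)}\right) - I = \left(-24346 + 2\right) - 93 = -24344 - 93 = -24437$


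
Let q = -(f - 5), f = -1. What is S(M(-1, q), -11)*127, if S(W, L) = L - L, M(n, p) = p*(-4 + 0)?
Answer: 0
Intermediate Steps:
q = 6 (q = -(-1 - 5) = -1*(-6) = 6)
M(n, p) = -4*p (M(n, p) = p*(-4) = -4*p)
S(W, L) = 0
S(M(-1, q), -11)*127 = 0*127 = 0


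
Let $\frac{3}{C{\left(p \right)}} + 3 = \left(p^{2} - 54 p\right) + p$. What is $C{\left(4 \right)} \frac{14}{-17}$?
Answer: $\frac{42}{3383} \approx 0.012415$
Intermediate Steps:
$C{\left(p \right)} = \frac{3}{-3 + p^{2} - 53 p}$ ($C{\left(p \right)} = \frac{3}{-3 + \left(\left(p^{2} - 54 p\right) + p\right)} = \frac{3}{-3 + \left(p^{2} - 53 p\right)} = \frac{3}{-3 + p^{2} - 53 p}$)
$C{\left(4 \right)} \frac{14}{-17} = \frac{3}{-3 + 4^{2} - 212} \frac{14}{-17} = \frac{3}{-3 + 16 - 212} \cdot 14 \left(- \frac{1}{17}\right) = \frac{3}{-199} \left(- \frac{14}{17}\right) = 3 \left(- \frac{1}{199}\right) \left(- \frac{14}{17}\right) = \left(- \frac{3}{199}\right) \left(- \frac{14}{17}\right) = \frac{42}{3383}$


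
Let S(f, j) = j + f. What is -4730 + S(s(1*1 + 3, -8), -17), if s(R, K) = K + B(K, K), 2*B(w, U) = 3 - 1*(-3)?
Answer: -4752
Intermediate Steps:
B(w, U) = 3 (B(w, U) = (3 - 1*(-3))/2 = (3 + 3)/2 = (1/2)*6 = 3)
s(R, K) = 3 + K (s(R, K) = K + 3 = 3 + K)
S(f, j) = f + j
-4730 + S(s(1*1 + 3, -8), -17) = -4730 + ((3 - 8) - 17) = -4730 + (-5 - 17) = -4730 - 22 = -4752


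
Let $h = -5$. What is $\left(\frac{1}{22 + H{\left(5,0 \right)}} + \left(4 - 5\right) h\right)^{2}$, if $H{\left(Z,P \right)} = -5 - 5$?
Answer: $\frac{3721}{144} \approx 25.84$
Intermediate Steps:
$H{\left(Z,P \right)} = -10$
$\left(\frac{1}{22 + H{\left(5,0 \right)}} + \left(4 - 5\right) h\right)^{2} = \left(\frac{1}{22 - 10} + \left(4 - 5\right) \left(-5\right)\right)^{2} = \left(\frac{1}{12} - -5\right)^{2} = \left(\frac{1}{12} + 5\right)^{2} = \left(\frac{61}{12}\right)^{2} = \frac{3721}{144}$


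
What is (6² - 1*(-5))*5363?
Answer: 219883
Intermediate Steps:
(6² - 1*(-5))*5363 = (36 + 5)*5363 = 41*5363 = 219883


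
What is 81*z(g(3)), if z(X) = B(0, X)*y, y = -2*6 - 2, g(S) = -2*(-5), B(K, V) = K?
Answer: 0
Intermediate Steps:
g(S) = 10
y = -14 (y = -12 - 2 = -14)
z(X) = 0 (z(X) = 0*(-14) = 0)
81*z(g(3)) = 81*0 = 0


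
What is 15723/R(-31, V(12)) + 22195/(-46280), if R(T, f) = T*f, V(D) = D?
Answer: -12265283/286936 ≈ -42.746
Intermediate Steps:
15723/R(-31, V(12)) + 22195/(-46280) = 15723/((-31*12)) + 22195/(-46280) = 15723/(-372) + 22195*(-1/46280) = 15723*(-1/372) - 4439/9256 = -5241/124 - 4439/9256 = -12265283/286936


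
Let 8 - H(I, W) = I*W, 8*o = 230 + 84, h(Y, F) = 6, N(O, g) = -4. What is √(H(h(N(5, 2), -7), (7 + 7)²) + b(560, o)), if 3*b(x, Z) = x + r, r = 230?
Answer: I*√8142/3 ≈ 30.078*I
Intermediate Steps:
o = 157/4 (o = (230 + 84)/8 = (⅛)*314 = 157/4 ≈ 39.250)
b(x, Z) = 230/3 + x/3 (b(x, Z) = (x + 230)/3 = (230 + x)/3 = 230/3 + x/3)
H(I, W) = 8 - I*W
√(H(h(N(5, 2), -7), (7 + 7)²) + b(560, o)) = √((8 - 1*6*(7 + 7)²) + (230/3 + (⅓)*560)) = √((8 - 1*6*14²) + (230/3 + 560/3)) = √((8 - 1*6*196) + 790/3) = √((8 - 1176) + 790/3) = √(-1168 + 790/3) = √(-2714/3) = I*√8142/3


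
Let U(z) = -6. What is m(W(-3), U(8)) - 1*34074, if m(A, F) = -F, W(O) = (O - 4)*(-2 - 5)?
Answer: -34068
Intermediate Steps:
W(O) = 28 - 7*O (W(O) = (-4 + O)*(-7) = 28 - 7*O)
m(W(-3), U(8)) - 1*34074 = -1*(-6) - 1*34074 = 6 - 34074 = -34068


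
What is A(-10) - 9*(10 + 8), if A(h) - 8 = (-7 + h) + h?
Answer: -181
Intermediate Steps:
A(h) = 1 + 2*h (A(h) = 8 + ((-7 + h) + h) = 8 + (-7 + 2*h) = 1 + 2*h)
A(-10) - 9*(10 + 8) = (1 + 2*(-10)) - 9*(10 + 8) = (1 - 20) - 9*18 = -19 - 162 = -181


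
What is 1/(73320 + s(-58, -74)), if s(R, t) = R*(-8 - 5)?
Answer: 1/74074 ≈ 1.3500e-5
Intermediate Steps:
s(R, t) = -13*R (s(R, t) = R*(-13) = -13*R)
1/(73320 + s(-58, -74)) = 1/(73320 - 13*(-58)) = 1/(73320 + 754) = 1/74074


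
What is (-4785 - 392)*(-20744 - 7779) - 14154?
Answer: 147649417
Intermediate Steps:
(-4785 - 392)*(-20744 - 7779) - 14154 = -5177*(-28523) - 14154 = 147663571 - 14154 = 147649417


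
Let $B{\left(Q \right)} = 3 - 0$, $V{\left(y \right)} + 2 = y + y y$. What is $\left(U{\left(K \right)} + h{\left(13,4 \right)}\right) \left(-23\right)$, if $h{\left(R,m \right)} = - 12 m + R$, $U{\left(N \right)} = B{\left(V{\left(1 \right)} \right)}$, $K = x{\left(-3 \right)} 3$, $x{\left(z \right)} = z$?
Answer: $736$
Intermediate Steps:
$V{\left(y \right)} = -2 + y + y^{2}$ ($V{\left(y \right)} = -2 + \left(y + y y\right) = -2 + \left(y + y^{2}\right) = -2 + y + y^{2}$)
$B{\left(Q \right)} = 3$ ($B{\left(Q \right)} = 3 + 0 = 3$)
$K = -9$ ($K = \left(-3\right) 3 = -9$)
$U{\left(N \right)} = 3$
$h{\left(R,m \right)} = R - 12 m$
$\left(U{\left(K \right)} + h{\left(13,4 \right)}\right) \left(-23\right) = \left(3 + \left(13 - 48\right)\right) \left(-23\right) = \left(3 - 35\right) \left(-23\right) = \left(-32\right) \left(-23\right) = 736$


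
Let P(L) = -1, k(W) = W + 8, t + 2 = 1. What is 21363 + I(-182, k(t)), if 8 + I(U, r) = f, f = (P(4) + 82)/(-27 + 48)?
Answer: 149512/7 ≈ 21359.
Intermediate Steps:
t = -1 (t = -2 + 1 = -1)
k(W) = 8 + W
f = 27/7 (f = (-1 + 82)/(-27 + 48) = 81/21 = 81*(1/21) = 27/7 ≈ 3.8571)
I(U, r) = -29/7 (I(U, r) = -8 + 27/7 = -29/7)
21363 + I(-182, k(t)) = 21363 - 29/7 = 149512/7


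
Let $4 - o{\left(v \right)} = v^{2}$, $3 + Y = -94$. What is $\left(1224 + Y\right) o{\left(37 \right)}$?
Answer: $-1538355$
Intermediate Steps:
$Y = -97$ ($Y = -3 - 94 = -97$)
$o{\left(v \right)} = 4 - v^{2}$
$\left(1224 + Y\right) o{\left(37 \right)} = \left(1224 - 97\right) \left(4 - 37^{2}\right) = 1127 \left(4 - 1369\right) = 1127 \left(-1365\right) = -1538355$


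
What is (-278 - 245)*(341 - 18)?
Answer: -168929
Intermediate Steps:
(-278 - 245)*(341 - 18) = -523*323 = -168929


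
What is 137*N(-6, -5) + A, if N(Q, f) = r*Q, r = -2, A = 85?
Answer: 1729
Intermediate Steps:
N(Q, f) = -2*Q
137*N(-6, -5) + A = 137*(-2*(-6)) + 85 = 137*12 + 85 = 1644 + 85 = 1729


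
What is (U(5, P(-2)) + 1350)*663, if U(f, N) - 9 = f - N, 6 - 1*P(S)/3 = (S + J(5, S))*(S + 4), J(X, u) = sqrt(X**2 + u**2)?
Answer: 884442 + 3978*sqrt(29) ≈ 9.0586e+5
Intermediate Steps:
P(S) = 18 - 3*(4 + S)*(S + sqrt(25 + S**2)) (P(S) = 18 - 3*(S + sqrt(5**2 + S**2))*(S + 4) = 18 - 3*(S + sqrt(25 + S**2))*(4 + S) = 18 - 3*(4 + S)*(S + sqrt(25 + S**2)))
U(f, N) = 9 + f - N (U(f, N) = 9 + (f - N) = 9 + f - N)
(U(5, P(-2)) + 1350)*663 = ((9 + 5 - (18 - 12*(-2) - 12*sqrt(25 + (-2)**2) - 3*(-2)**2 - 3*(-2)*sqrt(25 + (-2)**2))) + 1350)*663 = ((9 + 5 - (18 + 24 - 12*sqrt(25 + 4) - 3*4 - 3*(-2)*sqrt(25 + 4))) + 1350)*663 = ((9 + 5 - (18 + 24 - 12*sqrt(29) - 12 - 3*(-2)*sqrt(29))) + 1350)*663 = ((9 + 5 - (18 + 24 - 12*sqrt(29) - 12 + 6*sqrt(29))) + 1350)*663 = ((9 + 5 - (30 - 6*sqrt(29))) + 1350)*663 = ((9 + 5 + (-30 + 6*sqrt(29))) + 1350)*663 = ((-16 + 6*sqrt(29)) + 1350)*663 = (1334 + 6*sqrt(29))*663 = 884442 + 3978*sqrt(29)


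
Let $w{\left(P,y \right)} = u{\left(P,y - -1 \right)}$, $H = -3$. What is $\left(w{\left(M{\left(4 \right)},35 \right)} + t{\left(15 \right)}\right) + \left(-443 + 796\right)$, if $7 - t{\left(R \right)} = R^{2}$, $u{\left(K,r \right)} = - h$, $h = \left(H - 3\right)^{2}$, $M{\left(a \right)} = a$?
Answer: $99$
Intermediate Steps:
$h = 36$ ($h = \left(-3 - 3\right)^{2} = \left(-6\right)^{2} = 36$)
$u{\left(K,r \right)} = -36$ ($u{\left(K,r \right)} = \left(-1\right) 36 = -36$)
$t{\left(R \right)} = 7 - R^{2}$
$w{\left(P,y \right)} = -36$
$\left(w{\left(M{\left(4 \right)},35 \right)} + t{\left(15 \right)}\right) + \left(-443 + 796\right) = \left(-36 + \left(7 - 15^{2}\right)\right) + \left(-443 + 796\right) = \left(-36 + \left(7 - 225\right)\right) + 353 = \left(-36 - 218\right) + 353 = -254 + 353 = 99$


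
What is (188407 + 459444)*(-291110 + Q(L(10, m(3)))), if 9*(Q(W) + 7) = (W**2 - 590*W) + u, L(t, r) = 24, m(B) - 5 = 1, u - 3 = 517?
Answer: -1705867481567/9 ≈ -1.8954e+11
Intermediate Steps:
u = 520 (u = 3 + 517 = 520)
m(B) = 6 (m(B) = 5 + 1 = 6)
Q(W) = 457/9 - 590*W/9 + W**2/9 (Q(W) = -7 + ((W**2 - 590*W) + 520)/9 = -7 + (520 + W**2 - 590*W)/9 = -7 + (520/9 - 590*W/9 + W**2/9) = 457/9 - 590*W/9 + W**2/9)
(188407 + 459444)*(-291110 + Q(L(10, m(3)))) = (188407 + 459444)*(-291110 + (457/9 - 590/9*24 + (1/9)*24**2)) = 647851*(-291110 + (457/9 - 4720/3 + (1/9)*576)) = 647851*(-291110 + (457/9 - 4720/3 + 64)) = 647851*(-291110 - 13127/9) = 647851*(-2633117/9) = -1705867481567/9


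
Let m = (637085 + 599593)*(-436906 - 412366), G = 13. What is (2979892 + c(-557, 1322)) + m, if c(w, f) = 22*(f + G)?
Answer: -1050272989154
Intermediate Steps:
c(w, f) = 286 + 22*f (c(w, f) = 22*(f + 13) = 22*(13 + f) = 286 + 22*f)
m = -1050275998416 (m = 1236678*(-849272) = -1050275998416)
(2979892 + c(-557, 1322)) + m = (2979892 + (286 + 22*1322)) - 1050275998416 = (2979892 + (286 + 29084)) - 1050275998416 = (2979892 + 29370) - 1050275998416 = 3009262 - 1050275998416 = -1050272989154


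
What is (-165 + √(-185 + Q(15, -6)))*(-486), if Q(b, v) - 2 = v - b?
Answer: 80190 - 972*I*√51 ≈ 80190.0 - 6941.5*I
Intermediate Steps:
Q(b, v) = 2 + v - b (Q(b, v) = 2 + (v - b) = 2 + v - b)
(-165 + √(-185 + Q(15, -6)))*(-486) = (-165 + √(-185 + (2 - 6 - 1*15)))*(-486) = (-165 + √(-185 + (2 - 6 - 15)))*(-486) = (-165 + √(-185 - 19))*(-486) = (-165 + √(-204))*(-486) = (-165 + 2*I*√51)*(-486) = 80190 - 972*I*√51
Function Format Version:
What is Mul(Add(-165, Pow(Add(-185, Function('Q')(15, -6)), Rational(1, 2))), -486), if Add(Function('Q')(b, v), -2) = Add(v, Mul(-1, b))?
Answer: Add(80190, Mul(-972, I, Pow(51, Rational(1, 2)))) ≈ Add(80190., Mul(-6941.5, I))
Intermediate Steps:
Function('Q')(b, v) = Add(2, v, Mul(-1, b)) (Function('Q')(b, v) = Add(2, Add(v, Mul(-1, b))) = Add(2, v, Mul(-1, b)))
Mul(Add(-165, Pow(Add(-185, Function('Q')(15, -6)), Rational(1, 2))), -486) = Mul(Add(-165, Pow(Add(-185, Add(2, -6, Mul(-1, 15))), Rational(1, 2))), -486) = Mul(Add(-165, Pow(Add(-185, Add(2, -6, -15)), Rational(1, 2))), -486) = Mul(Add(-165, Pow(Add(-185, -19), Rational(1, 2))), -486) = Mul(Add(-165, Pow(-204, Rational(1, 2))), -486) = Mul(Add(-165, Mul(2, I, Pow(51, Rational(1, 2)))), -486) = Add(80190, Mul(-972, I, Pow(51, Rational(1, 2))))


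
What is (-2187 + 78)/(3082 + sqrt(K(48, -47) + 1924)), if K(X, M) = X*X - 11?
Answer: -6499938/9494507 + 2109*sqrt(4217)/9494507 ≈ -0.67018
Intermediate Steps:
K(X, M) = -11 + X**2 (K(X, M) = X**2 - 11 = -11 + X**2)
(-2187 + 78)/(3082 + sqrt(K(48, -47) + 1924)) = (-2187 + 78)/(3082 + sqrt((-11 + 48**2) + 1924)) = -2109/(3082 + sqrt((-11 + 2304) + 1924)) = -2109/(3082 + sqrt(2293 + 1924)) = -2109/(3082 + sqrt(4217))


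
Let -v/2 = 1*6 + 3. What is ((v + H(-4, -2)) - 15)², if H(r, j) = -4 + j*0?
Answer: 1369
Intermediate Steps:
H(r, j) = -4 (H(r, j) = -4 + 0 = -4)
v = -18 (v = -2*(1*6 + 3) = -2*(6 + 3) = -2*9 = -18)
((v + H(-4, -2)) - 15)² = ((-18 - 4) - 15)² = (-22 - 15)² = (-37)² = 1369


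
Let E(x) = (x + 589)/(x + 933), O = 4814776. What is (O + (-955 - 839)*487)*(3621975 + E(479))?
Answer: 5038920177551316/353 ≈ 1.4275e+13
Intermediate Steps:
E(x) = (589 + x)/(933 + x)
(O + (-955 - 839)*487)*(3621975 + E(479)) = (4814776 + (-955 - 839)*487)*(3621975 + (589 + 479)/(933 + 479)) = (4814776 - 1794*487)*(3621975 + 1068/1412) = (4814776 - 873678)*(3621975 + (1/1412)*1068) = 3941098*(3621975 + 267/353) = 3941098*(1278557442/353) = 5038920177551316/353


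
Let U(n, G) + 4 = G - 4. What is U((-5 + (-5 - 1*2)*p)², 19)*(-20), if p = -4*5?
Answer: -220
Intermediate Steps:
p = -20
U(n, G) = -8 + G (U(n, G) = -4 + (G - 4) = -4 + (-4 + G) = -8 + G)
U((-5 + (-5 - 1*2)*p)², 19)*(-20) = (-8 + 19)*(-20) = 11*(-20) = -220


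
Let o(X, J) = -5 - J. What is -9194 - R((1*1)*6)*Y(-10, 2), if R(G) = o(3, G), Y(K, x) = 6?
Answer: -9128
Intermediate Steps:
R(G) = -5 - G
-9194 - R((1*1)*6)*Y(-10, 2) = -9194 - (-5 - 1*1*6)*6 = -9194 - (-5 - 6)*6 = -9194 - (-11)*6 = -9194 - 1*(-66) = -9194 + 66 = -9128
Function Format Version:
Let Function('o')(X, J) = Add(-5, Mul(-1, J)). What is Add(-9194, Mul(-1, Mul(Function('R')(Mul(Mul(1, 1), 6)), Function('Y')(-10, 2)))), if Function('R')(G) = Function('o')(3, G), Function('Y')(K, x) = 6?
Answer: -9128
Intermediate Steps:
Function('R')(G) = Add(-5, Mul(-1, G))
Add(-9194, Mul(-1, Mul(Function('R')(Mul(Mul(1, 1), 6)), Function('Y')(-10, 2)))) = Add(-9194, Mul(-1, Mul(Add(-5, Mul(-1, Mul(Mul(1, 1), 6))), 6))) = Add(-9194, Mul(-1, Mul(Add(-5, Mul(-1, Mul(1, 6))), 6))) = Add(-9194, Mul(-1, Mul(Add(-5, Mul(-1, 6)), 6))) = Add(-9194, Mul(-1, Mul(Add(-5, -6), 6))) = Add(-9194, Mul(-1, Mul(-11, 6))) = Add(-9194, Mul(-1, -66)) = Add(-9194, 66) = -9128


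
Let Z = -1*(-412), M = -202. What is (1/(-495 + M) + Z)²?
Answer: 82462588569/485809 ≈ 1.6974e+5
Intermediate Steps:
Z = 412
(1/(-495 + M) + Z)² = (1/(-495 - 202) + 412)² = (1/(-697) + 412)² = (-1/697 + 412)² = (287163/697)² = 82462588569/485809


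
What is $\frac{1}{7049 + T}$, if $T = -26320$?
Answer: $- \frac{1}{19271} \approx -5.1891 \cdot 10^{-5}$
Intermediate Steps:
$\frac{1}{7049 + T} = \frac{1}{7049 - 26320} = \frac{1}{-19271} = - \frac{1}{19271}$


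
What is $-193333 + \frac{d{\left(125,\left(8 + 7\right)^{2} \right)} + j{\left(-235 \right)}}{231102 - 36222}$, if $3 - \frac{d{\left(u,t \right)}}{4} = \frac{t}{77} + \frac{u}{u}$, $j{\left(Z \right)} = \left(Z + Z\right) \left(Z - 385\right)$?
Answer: $- \frac{241757180047}{1250480} \approx -1.9333 \cdot 10^{5}$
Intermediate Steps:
$j{\left(Z \right)} = 2 Z \left(-385 + Z\right)$
$d{\left(u,t \right)} = 8 - \frac{4 t}{77}$ ($d{\left(u,t \right)} = 12 - 4 \left(\frac{t}{77} + \frac{u}{u}\right) = 12 - 4 \left(t \frac{1}{77} + 1\right) = 12 - 4 \left(\frac{t}{77} + 1\right) = 12 - 4 \left(1 + \frac{t}{77}\right) = 12 - \left(4 + \frac{4 t}{77}\right) = 8 - \frac{4 t}{77}$)
$-193333 + \frac{d{\left(125,\left(8 + 7\right)^{2} \right)} + j{\left(-235 \right)}}{231102 - 36222} = -193333 + \frac{\left(8 - \frac{4 \left(8 + 7\right)^{2}}{77}\right) + 2 \left(-235\right) \left(-385 - 235\right)}{231102 - 36222} = -193333 + \frac{\left(8 - \frac{4 \cdot 15^{2}}{77}\right) + 2 \left(-235\right) \left(-620\right)}{194880} = -193333 + \left(\left(8 - \frac{900}{77}\right) + 291400\right) \frac{1}{194880} = -193333 + \left(- \frac{284}{77} + 291400\right) \frac{1}{194880} = -193333 + \frac{22437516}{77} \cdot \frac{1}{194880} = -193333 + \frac{1869793}{1250480} = - \frac{241757180047}{1250480}$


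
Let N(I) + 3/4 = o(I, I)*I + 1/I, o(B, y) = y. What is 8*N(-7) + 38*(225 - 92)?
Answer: 38072/7 ≈ 5438.9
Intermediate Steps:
N(I) = -¾ + 1/I + I² (N(I) = -¾ + (I*I + 1/I) = -¾ + (I² + 1/I) = -¾ + (1/I + I²) = -¾ + 1/I + I²)
8*N(-7) + 38*(225 - 92) = 8*(-¾ + 1/(-7) + (-7)²) + 38*(225 - 92) = 8*(-¾ - ⅐ + 49) + 38*133 = 8*(1347/28) + 5054 = 2694/7 + 5054 = 38072/7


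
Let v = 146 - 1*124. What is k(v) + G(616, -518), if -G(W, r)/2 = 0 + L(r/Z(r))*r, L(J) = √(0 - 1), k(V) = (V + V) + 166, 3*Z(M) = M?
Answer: 210 + 1036*I ≈ 210.0 + 1036.0*I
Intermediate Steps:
Z(M) = M/3
v = 22 (v = 146 - 124 = 22)
k(V) = 166 + 2*V (k(V) = 2*V + 166 = 166 + 2*V)
L(J) = I (L(J) = √(-1) = I)
G(W, r) = -2*I*r (G(W, r) = -2*(0 + I*r) = -2*I*r)
k(v) + G(616, -518) = (166 + 2*22) - 2*I*(-518) = (166 + 44) + 1036*I = 210 + 1036*I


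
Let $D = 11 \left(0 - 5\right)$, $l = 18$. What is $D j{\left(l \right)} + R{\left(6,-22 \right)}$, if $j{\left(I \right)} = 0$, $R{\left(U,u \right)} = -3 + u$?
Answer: $-25$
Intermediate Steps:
$D = -55$ ($D = 11 \left(-5\right) = -55$)
$D j{\left(l \right)} + R{\left(6,-22 \right)} = \left(-55\right) 0 - 25 = 0 - 25 = -25$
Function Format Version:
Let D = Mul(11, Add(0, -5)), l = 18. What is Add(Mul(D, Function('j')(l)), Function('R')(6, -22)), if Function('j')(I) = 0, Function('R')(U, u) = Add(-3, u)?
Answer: -25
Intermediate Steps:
D = -55 (D = Mul(11, -5) = -55)
Add(Mul(D, Function('j')(l)), Function('R')(6, -22)) = Add(Mul(-55, 0), Add(-3, -22)) = Add(0, -25) = -25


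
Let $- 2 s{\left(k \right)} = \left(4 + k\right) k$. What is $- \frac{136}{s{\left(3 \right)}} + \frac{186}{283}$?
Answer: $\frac{80882}{5943} \approx 13.61$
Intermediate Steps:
$s{\left(k \right)} = - \frac{k \left(4 + k\right)}{2}$ ($s{\left(k \right)} = - \frac{\left(4 + k\right) k}{2} = - \frac{k \left(4 + k\right)}{2}$)
$- \frac{136}{s{\left(3 \right)}} + \frac{186}{283} = - \frac{136}{\left(- \frac{1}{2}\right) 3 \left(4 + 3\right)} + \frac{186}{283} = - \frac{136}{\left(- \frac{1}{2}\right) 3 \cdot 7} + 186 \cdot \frac{1}{283} = - \frac{136}{- \frac{21}{2}} + \frac{186}{283} = \left(-136\right) \left(- \frac{2}{21}\right) + \frac{186}{283} = \frac{272}{21} + \frac{186}{283} = \frac{80882}{5943}$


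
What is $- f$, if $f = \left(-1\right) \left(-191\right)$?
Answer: $-191$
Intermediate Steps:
$f = 191$
$- f = \left(-1\right) 191 = -191$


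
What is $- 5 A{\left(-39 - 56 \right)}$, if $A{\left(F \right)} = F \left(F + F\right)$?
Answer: $-90250$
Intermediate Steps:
$A{\left(F \right)} = 2 F^{2}$ ($A{\left(F \right)} = F 2 F = 2 F^{2}$)
$- 5 A{\left(-39 - 56 \right)} = - 5 \cdot 2 \left(-39 - 56\right)^{2} = - 5 \cdot 2 \left(-95\right)^{2} = - 5 \cdot 2 \cdot 9025 = \left(-5\right) 18050 = -90250$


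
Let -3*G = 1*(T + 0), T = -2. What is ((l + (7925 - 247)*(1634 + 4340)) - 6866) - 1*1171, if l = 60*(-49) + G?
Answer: 137572187/3 ≈ 4.5857e+7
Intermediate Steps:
G = ⅔ (G = -(-2 + 0)/3 = -(-2)/3 = -⅓*(-2) = ⅔ ≈ 0.66667)
l = -8818/3 (l = 60*(-49) + ⅔ = -2940 + ⅔ = -8818/3 ≈ -2939.3)
((l + (7925 - 247)*(1634 + 4340)) - 6866) - 1*1171 = ((-8818/3 + (7925 - 247)*(1634 + 4340)) - 6866) - 1*1171 = ((-8818/3 + 7678*5974) - 6866) - 1171 = ((-8818/3 + 45868372) - 6866) - 1171 = (137596298/3 - 6866) - 1171 = 137575700/3 - 1171 = 137572187/3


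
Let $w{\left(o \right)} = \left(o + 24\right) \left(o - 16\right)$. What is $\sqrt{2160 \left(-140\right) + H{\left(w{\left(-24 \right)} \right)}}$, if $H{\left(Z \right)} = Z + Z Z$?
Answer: $120 i \sqrt{21} \approx 549.91 i$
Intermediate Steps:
$w{\left(o \right)} = \left(-16 + o\right) \left(24 + o\right)$ ($w{\left(o \right)} = \left(24 + o\right) \left(-16 + o\right) = \left(-16 + o\right) \left(24 + o\right)$)
$H{\left(Z \right)} = Z + Z^{2}$
$\sqrt{2160 \left(-140\right) + H{\left(w{\left(-24 \right)} \right)}} = \sqrt{2160 \left(-140\right) + \left(-384 + \left(-24\right)^{2} + 8 \left(-24\right)\right) \left(1 + \left(-384 + \left(-24\right)^{2} + 8 \left(-24\right)\right)\right)} = \sqrt{-302400 + \left(-384 + 576 - 192\right) \left(1 - 0\right)} = \sqrt{-302400 + 0 \left(1 + 0\right)} = \sqrt{-302400 + 0 \cdot 1} = \sqrt{-302400 + 0} = \sqrt{-302400} = 120 i \sqrt{21}$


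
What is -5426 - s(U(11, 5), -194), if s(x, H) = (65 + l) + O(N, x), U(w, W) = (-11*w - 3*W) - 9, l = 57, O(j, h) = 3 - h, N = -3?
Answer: -5696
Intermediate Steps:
U(w, W) = -9 - 11*w - 3*W
s(x, H) = 125 - x (s(x, H) = (65 + 57) + (3 - x) = 122 + (3 - x) = 125 - x)
-5426 - s(U(11, 5), -194) = -5426 - (125 - (-9 - 11*11 - 3*5)) = -5426 - (125 - (-9 - 121 - 15)) = -5426 - (125 - 1*(-145)) = -5426 - (125 + 145) = -5426 - 1*270 = -5426 - 270 = -5696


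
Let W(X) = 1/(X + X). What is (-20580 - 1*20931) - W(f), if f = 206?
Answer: -17102533/412 ≈ -41511.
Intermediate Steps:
W(X) = 1/(2*X)
(-20580 - 1*20931) - W(f) = (-20580 - 1*20931) - 1/(2*206) = (-20580 - 20931) - 1/(2*206) = -41511 - 1*1/412 = -41511 - 1/412 = -17102533/412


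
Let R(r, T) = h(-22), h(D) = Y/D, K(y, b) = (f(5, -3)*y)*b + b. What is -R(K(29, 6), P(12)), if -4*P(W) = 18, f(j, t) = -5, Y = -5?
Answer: -5/22 ≈ -0.22727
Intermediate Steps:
K(y, b) = b - 5*b*y (K(y, b) = (-5*y)*b + b = -5*b*y + b = b - 5*b*y)
P(W) = -9/2 (P(W) = -1/4*18 = -9/2)
h(D) = -5/D
R(r, T) = 5/22 (R(r, T) = -5/(-22) = -5*(-1/22) = 5/22)
-R(K(29, 6), P(12)) = -1*5/22 = -5/22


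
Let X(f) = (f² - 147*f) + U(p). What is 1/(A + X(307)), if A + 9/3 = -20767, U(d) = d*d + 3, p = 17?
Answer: 1/28642 ≈ 3.4914e-5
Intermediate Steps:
U(d) = 3 + d² (U(d) = d² + 3 = 3 + d²)
A = -20770 (A = -3 - 20767 = -20770)
X(f) = 292 + f² - 147*f (X(f) = (f² - 147*f) + (3 + 17²) = (f² - 147*f) + (3 + 289) = (f² - 147*f) + 292 = 292 + f² - 147*f)
1/(A + X(307)) = 1/(-20770 + (292 + 307² - 147*307)) = 1/(-20770 + (292 + 94249 - 45129)) = 1/(-20770 + 49412) = 1/28642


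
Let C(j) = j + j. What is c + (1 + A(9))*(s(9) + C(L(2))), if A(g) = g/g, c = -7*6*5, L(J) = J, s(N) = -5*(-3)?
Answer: -172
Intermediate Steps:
s(N) = 15
C(j) = 2*j
c = -210 (c = -42*5 = -210)
A(g) = 1
c + (1 + A(9))*(s(9) + C(L(2))) = -210 + (1 + 1)*(15 + 2*2) = -210 + 2*(15 + 4) = -210 + 2*19 = -210 + 38 = -172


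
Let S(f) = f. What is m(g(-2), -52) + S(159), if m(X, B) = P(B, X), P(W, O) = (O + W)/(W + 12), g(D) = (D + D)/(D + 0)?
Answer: 641/4 ≈ 160.25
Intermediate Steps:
g(D) = 2 (g(D) = (2*D)/D = 2)
P(W, O) = (O + W)/(12 + W)
m(X, B) = (B + X)/(12 + B) (m(X, B) = (X + B)/(12 + B) = (B + X)/(12 + B))
m(g(-2), -52) + S(159) = (-52 + 2)/(12 - 52) + 159 = -50/(-40) + 159 = -1/40*(-50) + 159 = 5/4 + 159 = 641/4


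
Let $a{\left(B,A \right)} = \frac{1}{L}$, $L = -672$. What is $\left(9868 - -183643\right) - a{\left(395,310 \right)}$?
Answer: $\frac{130039393}{672} \approx 1.9351 \cdot 10^{5}$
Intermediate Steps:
$a{\left(B,A \right)} = - \frac{1}{672}$ ($a{\left(B,A \right)} = \frac{1}{-672} = - \frac{1}{672}$)
$\left(9868 - -183643\right) - a{\left(395,310 \right)} = \left(9868 - -183643\right) - - \frac{1}{672} = \left(9868 + 183643\right) + \frac{1}{672} = 193511 + \frac{1}{672} = \frac{130039393}{672}$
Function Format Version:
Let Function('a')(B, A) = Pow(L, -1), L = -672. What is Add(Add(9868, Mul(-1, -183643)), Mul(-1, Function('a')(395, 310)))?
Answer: Rational(130039393, 672) ≈ 1.9351e+5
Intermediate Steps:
Function('a')(B, A) = Rational(-1, 672) (Function('a')(B, A) = Pow(-672, -1) = Rational(-1, 672))
Add(Add(9868, Mul(-1, -183643)), Mul(-1, Function('a')(395, 310))) = Add(Add(9868, Mul(-1, -183643)), Mul(-1, Rational(-1, 672))) = Add(Add(9868, 183643), Rational(1, 672)) = Add(193511, Rational(1, 672)) = Rational(130039393, 672)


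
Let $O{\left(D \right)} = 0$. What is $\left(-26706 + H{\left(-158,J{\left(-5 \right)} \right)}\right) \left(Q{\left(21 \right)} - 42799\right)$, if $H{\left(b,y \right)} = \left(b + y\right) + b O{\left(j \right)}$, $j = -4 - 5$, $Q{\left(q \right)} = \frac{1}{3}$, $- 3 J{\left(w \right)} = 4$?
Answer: $\frac{10348204016}{9} \approx 1.1498 \cdot 10^{9}$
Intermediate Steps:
$J{\left(w \right)} = - \frac{4}{3}$ ($J{\left(w \right)} = \left(- \frac{1}{3}\right) 4 = - \frac{4}{3}$)
$Q{\left(q \right)} = \frac{1}{3}$
$j = -9$
$H{\left(b,y \right)} = b + y$ ($H{\left(b,y \right)} = \left(b + y\right) + b 0 = \left(b + y\right) + 0 = b + y$)
$\left(-26706 + H{\left(-158,J{\left(-5 \right)} \right)}\right) \left(Q{\left(21 \right)} - 42799\right) = \left(-26706 - \frac{478}{3}\right) \left(\frac{1}{3} - 42799\right) = \left(-26706 - \frac{478}{3}\right) \left(- \frac{128396}{3}\right) = \left(- \frac{80596}{3}\right) \left(- \frac{128396}{3}\right) = \frac{10348204016}{9}$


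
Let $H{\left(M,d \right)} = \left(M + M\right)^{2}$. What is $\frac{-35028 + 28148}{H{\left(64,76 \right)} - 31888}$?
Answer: $\frac{430}{969} \approx 0.44376$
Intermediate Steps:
$H{\left(M,d \right)} = 4 M^{2}$ ($H{\left(M,d \right)} = \left(2 M\right)^{2} = 4 M^{2}$)
$\frac{-35028 + 28148}{H{\left(64,76 \right)} - 31888} = \frac{-35028 + 28148}{4 \cdot 64^{2} - 31888} = - \frac{6880}{4 \cdot 4096 - 31888} = - \frac{6880}{16384 - 31888} = - \frac{6880}{-15504} = \left(-6880\right) \left(- \frac{1}{15504}\right) = \frac{430}{969}$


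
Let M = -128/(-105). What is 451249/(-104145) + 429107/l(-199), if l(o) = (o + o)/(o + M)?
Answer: 2946174104493/13816570 ≈ 2.1323e+5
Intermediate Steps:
M = 128/105 (M = -128*(-1/105) = 128/105 ≈ 1.2190)
l(o) = 2*o/(128/105 + o) (l(o) = (o + o)/(o + 128/105) = (2*o)/(128/105 + o) = 2*o/(128/105 + o))
451249/(-104145) + 429107/l(-199) = 451249/(-104145) + 429107/((210*(-199)/(128 + 105*(-199)))) = 451249*(-1/104145) + 429107/((210*(-199)/(128 - 20895))) = -451249/104145 + 429107/((210*(-199)/(-20767))) = -451249/104145 + 429107/((210*(-199)*(-1/20767))) = -451249/104145 + 429107/(41790/20767) = -451249/104145 + 429107*(20767/41790) = -451249/104145 + 1273037867/5970 = 2946174104493/13816570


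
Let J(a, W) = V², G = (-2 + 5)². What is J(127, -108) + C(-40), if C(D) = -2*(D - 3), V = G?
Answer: 167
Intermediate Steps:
G = 9 (G = 3² = 9)
V = 9
C(D) = 6 - 2*D (C(D) = -2*(-3 + D) = 6 - 2*D)
J(a, W) = 81 (J(a, W) = 9² = 81)
J(127, -108) + C(-40) = 81 + (6 - 2*(-40)) = 81 + (6 + 80) = 81 + 86 = 167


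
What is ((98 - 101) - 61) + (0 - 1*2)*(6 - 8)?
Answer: -60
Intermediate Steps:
((98 - 101) - 61) + (0 - 1*2)*(6 - 8) = (-3 - 61) + (0 - 2)*(-2) = -64 - 2*(-2) = -64 + 4 = -60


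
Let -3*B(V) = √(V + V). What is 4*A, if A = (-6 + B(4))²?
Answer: 1328/9 + 32*√2 ≈ 192.81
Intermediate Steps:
B(V) = -√2*√V/3 (B(V) = -√(V + V)/3 = -√2*√V/3)
A = (-6 - 2*√2/3)² (A = (-6 - √2*√4/3)² = (-6 - ⅓*√2*2)² = (-6 - 2*√2/3)² ≈ 48.203)
4*A = 4*(332/9 + 8*√2) = 1328/9 + 32*√2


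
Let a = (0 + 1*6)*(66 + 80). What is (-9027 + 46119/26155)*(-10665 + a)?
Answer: 2310743041074/26155 ≈ 8.8348e+7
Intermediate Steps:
a = 876 (a = (0 + 6)*146 = 6*146 = 876)
(-9027 + 46119/26155)*(-10665 + a) = (-9027 + 46119/26155)*(-10665 + 876) = (-9027 + 46119*(1/26155))*(-9789) = (-9027 + 46119/26155)*(-9789) = -236055066/26155*(-9789) = 2310743041074/26155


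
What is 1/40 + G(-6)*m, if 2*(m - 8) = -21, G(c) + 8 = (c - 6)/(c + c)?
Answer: 701/40 ≈ 17.525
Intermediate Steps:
G(c) = -8 + (-6 + c)/(2*c) (G(c) = -8 + (c - 6)/(c + c) = -8 + (-6 + c)/((2*c)) = -8 + (-6 + c)*(1/(2*c)) = -8 + (-6 + c)/(2*c))
m = -5/2 (m = 8 + (½)*(-21) = 8 - 21/2 = -5/2 ≈ -2.5000)
1/40 + G(-6)*m = 1/40 + (-15/2 - 3/(-6))*(-5/2) = 1/40 + (-15/2 - 3*(-⅙))*(-5/2) = 1/40 + (-15/2 + ½)*(-5/2) = 1/40 - 7*(-5/2) = 1/40 + 35/2 = 701/40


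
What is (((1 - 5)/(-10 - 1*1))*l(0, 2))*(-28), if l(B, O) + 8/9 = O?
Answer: -1120/99 ≈ -11.313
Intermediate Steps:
l(B, O) = -8/9 + O
(((1 - 5)/(-10 - 1*1))*l(0, 2))*(-28) = (((1 - 5)/(-10 - 1*1))*(-8/9 + 2))*(-28) = (-4/(-10 - 1)*(10/9))*(-28) = (-4/(-11)*(10/9))*(-28) = (-4*(-1/11)*(10/9))*(-28) = ((4/11)*(10/9))*(-28) = (40/99)*(-28) = -1120/99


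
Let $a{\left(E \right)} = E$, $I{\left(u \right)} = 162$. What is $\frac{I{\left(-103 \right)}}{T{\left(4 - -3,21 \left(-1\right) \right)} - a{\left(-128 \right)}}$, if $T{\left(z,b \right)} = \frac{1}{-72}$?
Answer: $\frac{11664}{9215} \approx 1.2658$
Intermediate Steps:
$T{\left(z,b \right)} = - \frac{1}{72}$
$\frac{I{\left(-103 \right)}}{T{\left(4 - -3,21 \left(-1\right) \right)} - a{\left(-128 \right)}} = \frac{162}{- \frac{1}{72} - -128} = \frac{162}{- \frac{1}{72} + 128} = \frac{162}{\frac{9215}{72}} = 162 \cdot \frac{72}{9215} = \frac{11664}{9215}$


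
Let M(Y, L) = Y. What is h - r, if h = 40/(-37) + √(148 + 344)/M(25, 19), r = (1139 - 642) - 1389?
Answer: 32964/37 + 2*√123/25 ≈ 891.81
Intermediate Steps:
r = -892 (r = 497 - 1389 = -892)
h = -40/37 + 2*√123/25 (h = 40/(-37) + √(148 + 344)/25 = 40*(-1/37) + √492*(1/25) = -40/37 + (2*√123)*(1/25) = -40/37 + 2*√123/25 ≈ -0.19384)
h - r = (-40/37 + 2*√123/25) - 1*(-892) = (-40/37 + 2*√123/25) + 892 = 32964/37 + 2*√123/25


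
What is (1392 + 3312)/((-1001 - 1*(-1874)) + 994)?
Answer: 4704/1867 ≈ 2.5196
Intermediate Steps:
(1392 + 3312)/((-1001 - 1*(-1874)) + 994) = 4704/((-1001 + 1874) + 994) = 4704/(873 + 994) = 4704/1867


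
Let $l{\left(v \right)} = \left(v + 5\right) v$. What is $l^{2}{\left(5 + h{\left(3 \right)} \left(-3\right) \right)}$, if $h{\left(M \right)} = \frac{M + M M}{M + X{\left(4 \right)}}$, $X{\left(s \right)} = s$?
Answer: $\frac{1156}{2401} \approx 0.48147$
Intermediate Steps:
$h{\left(M \right)} = \frac{M + M^{2}}{4 + M}$ ($h{\left(M \right)} = \frac{M + M M}{M + 4} = \frac{M + M^{2}}{4 + M}$)
$l{\left(v \right)} = v \left(5 + v\right)$ ($l{\left(v \right)} = \left(5 + v\right) v = v \left(5 + v\right)$)
$l^{2}{\left(5 + h{\left(3 \right)} \left(-3\right) \right)} = \left(\left(5 + \frac{3 \left(1 + 3\right)}{4 + 3} \left(-3\right)\right) \left(5 + \left(5 + \frac{3 \left(1 + 3\right)}{4 + 3} \left(-3\right)\right)\right)\right)^{2} = \left(\left(5 + 3 \cdot \frac{1}{7} \cdot 4 \left(-3\right)\right) \left(5 + \left(5 + 3 \cdot \frac{1}{7} \cdot 4 \left(-3\right)\right)\right)\right)^{2} = \left(\left(5 + \frac{12}{7} \left(-3\right)\right) \left(5 + \left(5 + \frac{12}{7} \left(-3\right)\right)\right)\right)^{2} = \left(\left(5 - \frac{36}{7}\right) \left(5 + \left(5 - \frac{36}{7}\right)\right)\right)^{2} = \left(- \frac{5 - \frac{1}{7}}{7}\right)^{2} = \left(\left(- \frac{1}{7}\right) \frac{34}{7}\right)^{2} = \left(- \frac{34}{49}\right)^{2} = \frac{1156}{2401}$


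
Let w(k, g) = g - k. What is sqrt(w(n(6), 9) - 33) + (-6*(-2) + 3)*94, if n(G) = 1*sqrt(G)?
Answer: 1410 + sqrt(-24 - sqrt(6)) ≈ 1410.0 + 5.1429*I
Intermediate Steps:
n(G) = sqrt(G)
sqrt(w(n(6), 9) - 33) + (-6*(-2) + 3)*94 = sqrt((9 - sqrt(6)) - 33) + (-6*(-2) + 3)*94 = sqrt(-24 - sqrt(6)) + (12 + 3)*94 = sqrt(-24 - sqrt(6)) + 15*94 = sqrt(-24 - sqrt(6)) + 1410 = 1410 + sqrt(-24 - sqrt(6))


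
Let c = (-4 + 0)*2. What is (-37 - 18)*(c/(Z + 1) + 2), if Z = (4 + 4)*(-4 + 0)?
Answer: -3850/31 ≈ -124.19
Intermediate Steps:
Z = -32 (Z = 8*(-4) = -32)
c = -8 (c = -4*2 = -8)
(-37 - 18)*(c/(Z + 1) + 2) = (-37 - 18)*(-8/(-32 + 1) + 2) = -55*(-8/(-31) + 2) = -55*(-8*(-1/31) + 2) = -55*(8/31 + 2) = -55*70/31 = -3850/31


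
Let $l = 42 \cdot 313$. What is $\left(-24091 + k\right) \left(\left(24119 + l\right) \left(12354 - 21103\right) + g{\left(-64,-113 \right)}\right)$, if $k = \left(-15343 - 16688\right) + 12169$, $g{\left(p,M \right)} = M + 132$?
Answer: $14330061025098$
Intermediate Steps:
$g{\left(p,M \right)} = 132 + M$
$l = 13146$
$k = -19862$ ($k = -32031 + 12169 = -19862$)
$\left(-24091 + k\right) \left(\left(24119 + l\right) \left(12354 - 21103\right) + g{\left(-64,-113 \right)}\right) = \left(-24091 - 19862\right) \left(\left(24119 + 13146\right) \left(12354 - 21103\right) + \left(132 - 113\right)\right) = - 43953 \left(37265 \left(-8749\right) + 19\right) = - 43953 \left(-326031485 + 19\right) = \left(-43953\right) \left(-326031466\right) = 14330061025098$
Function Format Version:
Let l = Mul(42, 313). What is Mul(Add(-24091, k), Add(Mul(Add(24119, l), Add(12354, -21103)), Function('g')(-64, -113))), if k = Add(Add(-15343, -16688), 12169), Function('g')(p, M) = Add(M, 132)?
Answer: 14330061025098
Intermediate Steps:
Function('g')(p, M) = Add(132, M)
l = 13146
k = -19862 (k = Add(-32031, 12169) = -19862)
Mul(Add(-24091, k), Add(Mul(Add(24119, l), Add(12354, -21103)), Function('g')(-64, -113))) = Mul(Add(-24091, -19862), Add(Mul(Add(24119, 13146), Add(12354, -21103)), Add(132, -113))) = Mul(-43953, Add(Mul(37265, -8749), 19)) = Mul(-43953, Add(-326031485, 19)) = Mul(-43953, -326031466) = 14330061025098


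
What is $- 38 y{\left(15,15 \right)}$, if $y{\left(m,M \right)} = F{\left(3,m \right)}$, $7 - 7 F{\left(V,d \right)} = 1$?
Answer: $- \frac{228}{7} \approx -32.571$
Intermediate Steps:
$F{\left(V,d \right)} = \frac{6}{7}$ ($F{\left(V,d \right)} = 1 - \frac{1}{7} = \frac{6}{7}$)
$y{\left(m,M \right)} = \frac{6}{7}$
$- 38 y{\left(15,15 \right)} = \left(-38\right) \frac{6}{7} = - \frac{228}{7}$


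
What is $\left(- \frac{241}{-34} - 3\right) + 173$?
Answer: $\frac{6021}{34} \approx 177.09$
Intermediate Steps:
$\left(- \frac{241}{-34} - 3\right) + 173 = \left(\left(-241\right) \left(- \frac{1}{34}\right) - 3\right) + 173 = \left(\frac{241}{34} - 3\right) + 173 = \frac{139}{34} + 173 = \frac{6021}{34}$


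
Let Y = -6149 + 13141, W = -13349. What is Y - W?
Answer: 20341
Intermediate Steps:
Y = 6992
Y - W = 6992 - 1*(-13349) = 6992 + 13349 = 20341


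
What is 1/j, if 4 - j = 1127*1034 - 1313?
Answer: -1/1164001 ≈ -8.5911e-7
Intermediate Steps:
j = -1164001 (j = 4 - (1127*1034 - 1313) = 4 - (1165318 - 1313) = 4 - 1*1164005 = 4 - 1164005 = -1164001)
1/j = 1/(-1164001) = -1/1164001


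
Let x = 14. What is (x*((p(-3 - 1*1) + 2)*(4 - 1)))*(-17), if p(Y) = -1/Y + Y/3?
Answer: -1309/2 ≈ -654.50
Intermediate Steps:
p(Y) = -1/Y + Y/3 (p(Y) = -1/Y + Y*(⅓) = -1/Y + Y/3)
(x*((p(-3 - 1*1) + 2)*(4 - 1)))*(-17) = (14*(((-1/(-3 - 1*1) + (-3 - 1*1)/3) + 2)*(4 - 1)))*(-17) = (14*(((-1/(-3 - 1) + (-3 - 1)/3) + 2)*3))*(-17) = (14*(((-1/(-4) + (⅓)*(-4)) + 2)*3))*(-17) = (14*(((-1*(-¼) - 4/3) + 2)*3))*(-17) = (14*(((¼ - 4/3) + 2)*3))*(-17) = (14*((-13/12 + 2)*3))*(-17) = (14*((11/12)*3))*(-17) = (14*(11/4))*(-17) = (77/2)*(-17) = -1309/2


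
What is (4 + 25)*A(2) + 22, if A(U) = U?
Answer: 80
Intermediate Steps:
(4 + 25)*A(2) + 22 = (4 + 25)*2 + 22 = 29*2 + 22 = 58 + 22 = 80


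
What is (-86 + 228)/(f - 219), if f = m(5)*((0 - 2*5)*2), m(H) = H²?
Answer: -142/719 ≈ -0.19750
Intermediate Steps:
f = -500 (f = 5²*((0 - 2*5)*2) = 25*((0 - 10)*2) = 25*(-10*2) = 25*(-20) = -500)
(-86 + 228)/(f - 219) = (-86 + 228)/(-500 - 219) = 142/(-719) = 142*(-1/719) = -142/719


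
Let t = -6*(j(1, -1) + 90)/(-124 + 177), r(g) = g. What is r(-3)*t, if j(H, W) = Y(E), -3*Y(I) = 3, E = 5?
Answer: 1602/53 ≈ 30.226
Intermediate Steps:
Y(I) = -1 (Y(I) = -1/3*3 = -1)
j(H, W) = -1
t = -534/53 (t = -6*(-1 + 90)/(-124 + 177) = -534/53 ≈ -10.075)
r(-3)*t = -3*(-534/53) = 1602/53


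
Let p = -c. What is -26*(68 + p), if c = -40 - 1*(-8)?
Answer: -2600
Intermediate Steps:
c = -32 (c = -40 + 8 = -32)
p = 32 (p = -1*(-32) = 32)
-26*(68 + p) = -26*(68 + 32) = -26*100 = -2600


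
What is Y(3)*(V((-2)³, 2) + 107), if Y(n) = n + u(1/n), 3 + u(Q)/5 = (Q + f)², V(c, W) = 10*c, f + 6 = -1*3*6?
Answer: 75291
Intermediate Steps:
f = -24 (f = -6 - 1*3*6 = -6 - 3*6 = -6 - 18 = -24)
u(Q) = -15 + 5*(-24 + Q)² (u(Q) = -15 + 5*(Q - 24)² = -15 + 5*(-24 + Q)²)
Y(n) = -15 + n + 5*(-24 + 1/n)² (Y(n) = n + (-15 + 5*(-24 + 1/n)²) = -15 + n + 5*(-24 + 1/n)²)
Y(3)*(V((-2)³, 2) + 107) = (2865 + 3 - 240/3 + 5/3²)*(10*(-2)³ + 107) = (2865 + 3 - 240*⅓ + 5*(⅑))*(10*(-8) + 107) = (2865 + 3 - 80 + 5/9)*(-80 + 107) = (25097/9)*27 = 75291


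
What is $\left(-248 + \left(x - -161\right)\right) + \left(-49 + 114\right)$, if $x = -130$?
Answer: $-152$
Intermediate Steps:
$\left(-248 + \left(x - -161\right)\right) + \left(-49 + 114\right) = \left(-248 - -31\right) + \left(-49 + 114\right) = \left(-248 + \left(-130 + 161\right)\right) + 65 = \left(-248 + 31\right) + 65 = -217 + 65 = -152$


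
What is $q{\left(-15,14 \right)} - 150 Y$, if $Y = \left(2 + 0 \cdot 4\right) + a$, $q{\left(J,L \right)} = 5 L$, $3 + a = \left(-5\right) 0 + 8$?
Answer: $-980$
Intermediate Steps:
$a = 5$ ($a = -3 + \left(\left(-5\right) 0 + 8\right) = -3 + \left(0 + 8\right) = -3 + 8 = 5$)
$Y = 7$ ($Y = \left(2 + 0 \cdot 4\right) + 5 = \left(2 + 0\right) + 5 = 2 + 5 = 7$)
$q{\left(-15,14 \right)} - 150 Y = 5 \cdot 14 - 1050 = 70 - 1050 = -980$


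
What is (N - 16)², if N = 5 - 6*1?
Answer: 289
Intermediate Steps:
N = -1 (N = 5 - 6 = -1)
(N - 16)² = (-1 - 16)² = (-17)² = 289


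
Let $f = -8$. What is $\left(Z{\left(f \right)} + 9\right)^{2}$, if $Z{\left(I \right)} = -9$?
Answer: $0$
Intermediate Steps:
$\left(Z{\left(f \right)} + 9\right)^{2} = \left(-9 + 9\right)^{2} = 0^{2} = 0$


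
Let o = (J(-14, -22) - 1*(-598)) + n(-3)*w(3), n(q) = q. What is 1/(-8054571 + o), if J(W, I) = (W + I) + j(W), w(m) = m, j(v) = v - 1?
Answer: -1/8054033 ≈ -1.2416e-7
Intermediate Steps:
j(v) = -1 + v
J(W, I) = -1 + I + 2*W (J(W, I) = (W + I) + (-1 + W) = (I + W) + (-1 + W) = -1 + I + 2*W)
o = 538 (o = ((-1 - 22 + 2*(-14)) - 1*(-598)) - 3*3 = ((-1 - 22 - 28) + 598) - 9 = (-51 + 598) - 9 = 547 - 9 = 538)
1/(-8054571 + o) = 1/(-8054571 + 538) = 1/(-8054033) = -1/8054033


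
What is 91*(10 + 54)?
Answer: 5824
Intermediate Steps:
91*(10 + 54) = 91*64 = 5824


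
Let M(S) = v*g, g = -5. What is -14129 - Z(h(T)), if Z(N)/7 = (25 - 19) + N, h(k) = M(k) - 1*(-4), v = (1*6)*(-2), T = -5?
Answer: -14619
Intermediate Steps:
v = -12 (v = 6*(-2) = -12)
M(S) = 60 (M(S) = -12*(-5) = 60)
h(k) = 64 (h(k) = 60 - 1*(-4) = 60 + 4 = 64)
Z(N) = 42 + 7*N (Z(N) = 7*((25 - 19) + N) = 7*(6 + N) = 42 + 7*N)
-14129 - Z(h(T)) = -14129 - (42 + 7*64) = -14129 - (42 + 448) = -14129 - 1*490 = -14129 - 490 = -14619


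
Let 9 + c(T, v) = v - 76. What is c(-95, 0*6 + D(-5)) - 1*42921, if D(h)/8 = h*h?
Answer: -42806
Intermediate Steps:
D(h) = 8*h² (D(h) = 8*(h*h) = 8*h²)
c(T, v) = -85 + v (c(T, v) = -9 + (v - 76) = -9 + (-76 + v) = -85 + v)
c(-95, 0*6 + D(-5)) - 1*42921 = (-85 + (0*6 + 8*(-5)²)) - 1*42921 = (-85 + (0 + 8*25)) - 42921 = (-85 + (0 + 200)) - 42921 = (-85 + 200) - 42921 = 115 - 42921 = -42806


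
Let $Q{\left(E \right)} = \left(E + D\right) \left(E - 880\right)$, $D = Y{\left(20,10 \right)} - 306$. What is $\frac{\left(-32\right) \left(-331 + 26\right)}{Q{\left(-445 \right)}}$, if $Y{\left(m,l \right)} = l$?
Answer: $\frac{1952}{196365} \approx 0.0099407$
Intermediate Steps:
$D = -296$ ($D = 10 - 306 = -296$)
$Q{\left(E \right)} = \left(-880 + E\right) \left(-296 + E\right)$ ($Q{\left(E \right)} = \left(E - 296\right) \left(E - 880\right) = \left(-296 + E\right) \left(-880 + E\right) = \left(-880 + E\right) \left(-296 + E\right)$)
$\frac{\left(-32\right) \left(-331 + 26\right)}{Q{\left(-445 \right)}} = \frac{\left(-32\right) \left(-331 + 26\right)}{260480 + \left(-445\right)^{2} - -523320} = \frac{\left(-32\right) \left(-305\right)}{260480 + 198025 + 523320} = \frac{9760}{981825} = 9760 \cdot \frac{1}{981825} = \frac{1952}{196365}$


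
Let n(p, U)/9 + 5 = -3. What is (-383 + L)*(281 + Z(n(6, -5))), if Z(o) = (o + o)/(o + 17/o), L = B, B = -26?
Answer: -601986241/5201 ≈ -1.1574e+5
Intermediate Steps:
n(p, U) = -72 (n(p, U) = -45 + 9*(-3) = -45 - 27 = -72)
L = -26
Z(o) = 2*o/(o + 17/o) (Z(o) = (2*o)/(o + 17/o) = 2*o/(o + 17/o))
(-383 + L)*(281 + Z(n(6, -5))) = (-383 - 26)*(281 + 2*(-72)**2/(17 + (-72)**2)) = -409*(281 + 2*5184/(17 + 5184)) = -409*(281 + 2*5184/5201) = -409*(281 + 2*5184*(1/5201)) = -409*(281 + 10368/5201) = -409*1471849/5201 = -601986241/5201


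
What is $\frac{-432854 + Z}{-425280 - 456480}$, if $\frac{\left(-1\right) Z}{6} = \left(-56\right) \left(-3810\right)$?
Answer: $\frac{856507}{440880} \approx 1.9427$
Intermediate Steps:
$Z = -1280160$ ($Z = - 6 \left(\left(-56\right) \left(-3810\right)\right) = \left(-6\right) 213360 = -1280160$)
$\frac{-432854 + Z}{-425280 - 456480} = \frac{-432854 - 1280160}{-425280 - 456480} = - \frac{1713014}{-881760} = \left(-1713014\right) \left(- \frac{1}{881760}\right) = \frac{856507}{440880}$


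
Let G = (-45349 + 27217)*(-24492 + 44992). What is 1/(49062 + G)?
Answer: -1/371656938 ≈ -2.6907e-9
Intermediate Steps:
G = -371706000 (G = -18132*20500 = -371706000)
1/(49062 + G) = 1/(49062 - 371706000) = 1/(-371656938) = -1/371656938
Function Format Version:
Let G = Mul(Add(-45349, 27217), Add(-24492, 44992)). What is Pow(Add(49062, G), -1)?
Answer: Rational(-1, 371656938) ≈ -2.6907e-9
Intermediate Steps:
G = -371706000 (G = Mul(-18132, 20500) = -371706000)
Pow(Add(49062, G), -1) = Pow(Add(49062, -371706000), -1) = Pow(-371656938, -1) = Rational(-1, 371656938)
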